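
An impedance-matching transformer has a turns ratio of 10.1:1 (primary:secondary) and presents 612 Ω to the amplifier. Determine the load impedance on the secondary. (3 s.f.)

Z_s ≈ 6.00 Ω

Z_s = Z_p/(N_p/N_s)² = 612/10.1² = 6.00 Ω.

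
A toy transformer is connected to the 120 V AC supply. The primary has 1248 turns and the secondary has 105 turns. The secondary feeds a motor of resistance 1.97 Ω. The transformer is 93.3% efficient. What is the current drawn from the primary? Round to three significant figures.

I_p ≈ 0.462 A

V_s = 120 × 105/1248 = 10.096 V.
I_s = V_s/R = 10.096/1.97 = 5.1250 A.
P_out = V_s I_s = 10.096 × 5.1250 = 51.742 W.
P_in = P_out/η = 51.742/0.933 = 55.458 W.
I_p = P_in/V_p = 55.458/120 = 0.462 A.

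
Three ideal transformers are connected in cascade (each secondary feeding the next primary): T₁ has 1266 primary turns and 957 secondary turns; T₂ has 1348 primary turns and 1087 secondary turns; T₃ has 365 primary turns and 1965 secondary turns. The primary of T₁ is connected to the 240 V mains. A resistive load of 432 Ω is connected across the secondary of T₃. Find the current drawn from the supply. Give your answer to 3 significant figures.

After T₁: V = 240.00 × 957/1266 = 181.42 V.
After T₂: V = 181.42 × 1087/1348 = 146.29 V.
After T₃: V = 146.29 × 1965/365 = 787.59 V.
I_load = 787.59/432 = 1.8231 A, so P_out = 787.59 × 1.8231 = 1435.9 W.
All ideal ⇒ P_in = P_out, so I_supply = 1435.9/240 = 5.98 A.

I_supply ≈ 5.98 A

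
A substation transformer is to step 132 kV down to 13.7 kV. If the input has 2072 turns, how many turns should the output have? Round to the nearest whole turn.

N_out = 215 turns

N_out/N_in = V_out/V_in, so N_out = 2072 × 13700/132000 = 215.0 ≈ 215 turns.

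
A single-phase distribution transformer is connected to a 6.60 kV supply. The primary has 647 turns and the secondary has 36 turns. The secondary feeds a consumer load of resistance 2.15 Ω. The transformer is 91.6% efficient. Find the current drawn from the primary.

V_s = 6600 × 36/647 = 367.23 V.
I_s = V_s/R = 367.23/2.15 = 170.81 A.
P_out = V_s I_s = 367.23 × 170.81 = 62726 W.
P_in = P_out/η = 62726/0.916 = 68478 W.
I_p = P_in/V_p = 68478/6600 = 10.4 A.

I_p ≈ 10.4 A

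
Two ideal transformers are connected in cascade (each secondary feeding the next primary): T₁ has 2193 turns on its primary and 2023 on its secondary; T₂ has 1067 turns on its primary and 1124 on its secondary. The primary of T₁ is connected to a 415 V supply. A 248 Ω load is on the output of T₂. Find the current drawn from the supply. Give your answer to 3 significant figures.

I_supply ≈ 1.58 A

After T₁: V = 415.00 × 2023/2193 = 382.83 V.
After T₂: V = 382.83 × 1124/1067 = 403.28 V.
I_load = 403.28/248 = 1.6261 A, so P_out = 403.28 × 1.6261 = 655.79 W.
All ideal ⇒ P_in = P_out, so I_supply = 655.79/415 = 1.58 A.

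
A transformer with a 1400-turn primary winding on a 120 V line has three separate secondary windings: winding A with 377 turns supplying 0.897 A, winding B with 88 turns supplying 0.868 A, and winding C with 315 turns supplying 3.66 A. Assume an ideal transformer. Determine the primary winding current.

I_p ≈ 1.12 A

V_A = 120 × 377/1400 = 32.314 V; V_B = 120 × 88/1400 = 7.5429 V; V_C = 120 × 315/1400 = 27.000 V.
P_out = V_A I_A + V_B I_B + V_C I_C = 32.314×0.897 + 7.5429×0.868 + 27.000×3.66 = 28.986 + 6.5472 + 98.820 = 134.35 W.
Ideal ⇒ P_in = P_out, so I_p = P_out/V_p = 134.35/120 = 1.12 A.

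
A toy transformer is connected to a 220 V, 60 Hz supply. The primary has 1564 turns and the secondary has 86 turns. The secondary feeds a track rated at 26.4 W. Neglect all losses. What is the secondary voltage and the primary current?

V_s = V_p × N_s/N_p = 220 × 86/1564 = 12.097 V.
I_s = P/V_s = 26.4/12.097 = 2.1823 A.
I_p = I_s × N_s/N_p = 2.1823 × 86/1564 = 0.120 A.

V_s ≈ 12.1 V, I_p ≈ 0.120 A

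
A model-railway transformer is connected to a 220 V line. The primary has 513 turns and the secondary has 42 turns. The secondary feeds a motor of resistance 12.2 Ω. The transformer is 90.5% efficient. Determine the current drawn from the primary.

V_s = 220 × 42/513 = 18.012 V.
I_s = V_s/R = 18.012/12.2 = 1.4764 A.
P_out = V_s I_s = 18.012 × 1.4764 = 26.592 W.
P_in = P_out/η = 26.592/0.905 = 29.383 W.
I_p = P_in/V_p = 29.383/220 = 0.134 A.

I_p ≈ 0.134 A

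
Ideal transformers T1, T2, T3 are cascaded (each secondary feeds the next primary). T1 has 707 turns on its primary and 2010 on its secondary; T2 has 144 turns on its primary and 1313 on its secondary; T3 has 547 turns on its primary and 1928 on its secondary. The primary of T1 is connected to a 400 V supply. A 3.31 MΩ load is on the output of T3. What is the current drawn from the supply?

Secondary of T1: V = 400.00 × 2010/707 = 1137.2 V.
Secondary of T2: V = 1137.2 × 1313/144 = 10369 V.
Secondary of T3: V = 10369 × 1928/547 = 36548 V.
I_load = 36548/(3.31×10^6) = 0.011042 A, so P_out = 36548 × 0.011042 = 403.54 W.
All ideal ⇒ P_in = P_out, so I_supply = 403.54/400 = 1.01 A.

I_supply ≈ 1.01 A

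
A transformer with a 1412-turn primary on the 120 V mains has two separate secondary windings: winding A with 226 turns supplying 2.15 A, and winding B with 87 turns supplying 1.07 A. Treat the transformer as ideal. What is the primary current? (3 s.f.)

V_A = 120 × 226/1412 = 19.207 V; V_B = 120 × 87/1412 = 7.3938 V.
P_out = V_A I_A + V_B I_B = 19.207×2.15 + 7.3938×1.07 = 41.295 + 7.9113 = 49.206 W.
Ideal ⇒ P_in = P_out, so I_p = P_out/V_p = 49.206/120 = 0.410 A.

I_p ≈ 0.410 A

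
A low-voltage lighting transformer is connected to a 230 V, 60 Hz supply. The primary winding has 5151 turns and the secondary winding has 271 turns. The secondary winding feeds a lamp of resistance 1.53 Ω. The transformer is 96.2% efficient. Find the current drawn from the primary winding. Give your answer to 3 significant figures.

V_s = 230 × 271/5151 = 12.101 V.
I_s = V_s/R = 12.101/1.53 = 7.9089 A.
P_out = V_s I_s = 12.101 × 7.9089 = 95.702 W.
P_in = P_out/η = 95.702/0.962 = 99.482 W.
I_p = P_in/V_p = 99.482/230 = 0.433 A.

I_p ≈ 0.433 A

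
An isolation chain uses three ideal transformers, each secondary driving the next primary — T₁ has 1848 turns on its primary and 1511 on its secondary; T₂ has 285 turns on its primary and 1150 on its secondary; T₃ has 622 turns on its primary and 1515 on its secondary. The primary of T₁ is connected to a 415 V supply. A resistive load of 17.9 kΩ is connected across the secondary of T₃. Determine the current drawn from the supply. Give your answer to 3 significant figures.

I_supply ≈ 1.50 A

After T₁: V = 415.00 × 1511/1848 = 339.32 V.
After T₂: V = 339.32 × 1150/285 = 1369.2 V.
After T₃: V = 1369.2 × 1515/622 = 3334.9 V.
I_load = 3334.9/17900 = 0.18631 A, so P_out = 3334.9 × 0.18631 = 621.32 W.
All ideal ⇒ P_in = P_out, so I_supply = 621.32/415 = 1.50 A.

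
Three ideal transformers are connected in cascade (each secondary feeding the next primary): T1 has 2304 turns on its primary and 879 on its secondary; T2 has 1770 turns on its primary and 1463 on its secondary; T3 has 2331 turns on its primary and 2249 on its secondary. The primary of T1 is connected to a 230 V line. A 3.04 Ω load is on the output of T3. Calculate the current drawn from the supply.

After T1: V = 230.00 × 879/2304 = 87.747 V.
After T2: V = 87.747 × 1463/1770 = 72.528 V.
After T3: V = 72.528 × 2249/2331 = 69.977 V.
I_load = 69.977/3.04 = 23.019 A, so P_out = 69.977 × 23.019 = 1610.8 W.
All ideal ⇒ P_in = P_out, so I_supply = 1610.8/230 = 7.00 A.

I_supply ≈ 7.00 A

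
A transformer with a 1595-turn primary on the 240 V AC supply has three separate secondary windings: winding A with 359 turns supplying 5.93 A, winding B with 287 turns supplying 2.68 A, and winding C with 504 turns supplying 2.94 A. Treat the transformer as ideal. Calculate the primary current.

V_A = 240 × 359/1595 = 54.019 V; V_B = 240 × 287/1595 = 43.185 V; V_C = 240 × 504/1595 = 75.837 V.
P_out = V_A I_A + V_B I_B + V_C I_C = 54.019×5.93 + 43.185×2.68 + 75.837×2.94 = 320.33 + 115.74 + 222.96 = 659.03 W.
Ideal ⇒ P_in = P_out, so I_p = P_out/V_p = 659.03/240 = 2.75 A.

I_p ≈ 2.75 A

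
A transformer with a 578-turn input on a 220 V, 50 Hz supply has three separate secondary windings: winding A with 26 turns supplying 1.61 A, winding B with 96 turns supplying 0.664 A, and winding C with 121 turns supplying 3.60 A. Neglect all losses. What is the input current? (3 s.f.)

I_in ≈ 0.936 A

V_A = 220 × 26/578 = 9.8962 V; V_B = 220 × 96/578 = 36.540 V; V_C = 220 × 121/578 = 46.055 V.
P_out = V_A I_A + V_B I_B + V_C I_C = 9.8962×1.61 + 36.540×0.664 + 46.055×3.60 = 15.933 + 24.262 + 165.80 = 205.99 W.
Ideal ⇒ P_in = P_out, so I_in = P_out/V_in = 205.99/220 = 0.936 A.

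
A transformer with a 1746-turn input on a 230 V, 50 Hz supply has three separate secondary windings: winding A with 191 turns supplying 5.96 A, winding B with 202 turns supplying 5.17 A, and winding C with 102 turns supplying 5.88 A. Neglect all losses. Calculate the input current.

I_in ≈ 1.59 A

V_A = 230 × 191/1746 = 25.160 V; V_B = 230 × 202/1746 = 26.609 V; V_C = 230 × 102/1746 = 13.436 V.
P_out = V_A I_A + V_B I_B + V_C I_C = 25.160×5.96 + 26.609×5.17 + 13.436×5.88 = 149.96 + 137.57 + 79.006 = 366.53 W.
Ideal ⇒ P_in = P_out, so I_in = P_out/V_in = 366.53/230 = 1.59 A.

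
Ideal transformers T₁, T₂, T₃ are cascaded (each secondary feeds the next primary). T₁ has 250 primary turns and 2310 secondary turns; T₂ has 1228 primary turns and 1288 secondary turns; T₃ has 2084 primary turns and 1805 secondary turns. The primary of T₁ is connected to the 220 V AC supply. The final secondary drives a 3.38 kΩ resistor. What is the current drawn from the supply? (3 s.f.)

I_supply ≈ 4.59 A

Secondary of T₁: V = 220.00 × 2310/250 = 2032.8 V.
Secondary of T₂: V = 2032.8 × 1288/1228 = 2132.1 V.
Secondary of T₃: V = 2132.1 × 1805/2084 = 1846.7 V.
I_load = 1846.7/3380 = 0.54636 A, so P_out = 1846.7 × 0.54636 = 1008.9 W.
All ideal ⇒ P_in = P_out, so I_supply = 1008.9/220 = 4.59 A.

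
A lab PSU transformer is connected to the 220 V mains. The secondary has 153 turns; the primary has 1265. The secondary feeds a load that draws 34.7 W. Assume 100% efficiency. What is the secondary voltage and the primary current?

V_s = V_p × N_s/N_p = 220 × 153/1265 = 26.609 V.
I_s = P/V_s = 34.7/26.609 = 1.3041 A.
I_p = I_s × N_s/N_p = 1.3041 × 153/1265 = 0.158 A.

V_s ≈ 26.6 V, I_p ≈ 0.158 A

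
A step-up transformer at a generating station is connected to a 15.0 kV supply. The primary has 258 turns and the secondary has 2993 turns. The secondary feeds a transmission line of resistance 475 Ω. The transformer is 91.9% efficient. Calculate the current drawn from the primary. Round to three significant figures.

I_p ≈ 4620 A

V_s = 15000 × 2993/258 = 174010 V.
I_s = V_s/R = 174010/475 = 366.34 A.
P_out = V_s I_s = 174010 × 366.34 = 6.3747×10^7 W.
P_in = P_out/η = 6.3747×10^7/0.919 = 6.9366×10^7 W.
I_p = P_in/V_p = 6.9366×10^7/15000 = 4620 A.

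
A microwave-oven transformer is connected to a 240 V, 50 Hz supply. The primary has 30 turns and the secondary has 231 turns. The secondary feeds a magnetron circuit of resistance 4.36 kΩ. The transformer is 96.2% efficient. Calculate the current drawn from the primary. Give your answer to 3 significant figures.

V_s = 240 × 231/30 = 1848.0 V.
I_s = V_s/R = 1848.0/4360 = 0.42385 A.
P_out = V_s I_s = 1848.0 × 0.42385 = 783.28 W.
P_in = P_out/η = 783.28/0.962 = 814.22 W.
I_p = P_in/V_p = 814.22/240 = 3.39 A.

I_p ≈ 3.39 A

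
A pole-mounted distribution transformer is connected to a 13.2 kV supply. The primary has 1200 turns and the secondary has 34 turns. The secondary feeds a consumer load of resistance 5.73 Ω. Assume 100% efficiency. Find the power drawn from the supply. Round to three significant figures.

P ≈ 24400 W

V_s = V_p × N_s/N_p = 13200 × 34/1200 = 374.00 V.
I_s = V_s/R = 374.00/5.73 = 65.271 A.
I_p = I_s × N_s/N_p = 65.271 × 34/1200 = 1.8493 A.
P = V_p I_p = 13200 × 1.8493 = 24400 W.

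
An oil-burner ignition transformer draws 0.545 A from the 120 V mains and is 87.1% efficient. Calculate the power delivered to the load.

P_out ≈ 57.0 W

P_in = V_p I_p = 120 × 0.545 = 65.400 W.
P_out = η P_in = 0.871 × 65.400 = 57.0 W.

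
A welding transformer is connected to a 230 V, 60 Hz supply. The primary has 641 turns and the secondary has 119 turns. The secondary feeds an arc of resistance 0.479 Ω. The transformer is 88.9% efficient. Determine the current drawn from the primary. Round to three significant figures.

I_p ≈ 18.6 A

V_s = 230 × 119/641 = 42.699 V.
I_s = V_s/R = 42.699/0.479 = 89.142 A.
P_out = V_s I_s = 42.699 × 89.142 = 3806.3 W.
P_in = P_out/η = 3806.3/0.889 = 4281.5 W.
I_p = P_in/V_p = 4281.5/230 = 18.6 A.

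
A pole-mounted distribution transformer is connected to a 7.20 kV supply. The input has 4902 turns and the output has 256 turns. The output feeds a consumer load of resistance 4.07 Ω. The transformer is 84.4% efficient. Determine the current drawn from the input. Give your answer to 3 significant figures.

V_out = 7200 × 256/4902 = 376.01 V.
I_out = V_out/R = 376.01/4.07 = 92.386 A.
P_out = V_out I_out = 376.01 × 92.386 = 34738 W.
P_in = P_out/η = 34738/0.844 = 41159 W.
I_in = P_in/V_in = 41159/7200 = 5.72 A.

I_in ≈ 5.72 A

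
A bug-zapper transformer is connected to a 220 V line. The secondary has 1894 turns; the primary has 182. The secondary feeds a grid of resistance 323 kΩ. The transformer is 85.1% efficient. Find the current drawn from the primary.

V_s = 220 × 1894/182 = 2289.5 V.
I_s = V_s/R = 2289.5/323000 = 0.0070881 A.
P_out = V_s I_s = 2289.5 × 0.0070881 = 16.228 W.
P_in = P_out/η = 16.228/0.851 = 19.069 W.
I_p = P_in/V_p = 19.069/220 = 0.0867 A.

I_p ≈ 0.0867 A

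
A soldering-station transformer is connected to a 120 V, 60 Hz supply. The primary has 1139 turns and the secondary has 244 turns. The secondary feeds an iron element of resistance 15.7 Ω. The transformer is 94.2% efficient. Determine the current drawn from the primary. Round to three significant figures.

V_s = 120 × 244/1139 = 25.707 V.
I_s = V_s/R = 25.707/15.7 = 1.6374 A.
P_out = V_s I_s = 25.707 × 1.6374 = 42.092 W.
P_in = P_out/η = 42.092/0.942 = 44.683 W.
I_p = P_in/V_p = 44.683/120 = 0.372 A.

I_p ≈ 0.372 A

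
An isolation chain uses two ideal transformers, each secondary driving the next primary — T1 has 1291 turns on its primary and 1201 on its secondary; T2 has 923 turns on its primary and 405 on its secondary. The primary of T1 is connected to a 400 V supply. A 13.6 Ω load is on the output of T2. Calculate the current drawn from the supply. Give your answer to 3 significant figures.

I_supply ≈ 4.90 A

After T1: V = 400.00 × 1201/1291 = 372.11 V.
After T2: V = 372.11 × 405/923 = 163.28 V.
I_load = 163.28/13.6 = 12.006 A, so P_out = 163.28 × 12.006 = 1960.3 W.
All ideal ⇒ P_in = P_out, so I_supply = 1960.3/400 = 4.90 A.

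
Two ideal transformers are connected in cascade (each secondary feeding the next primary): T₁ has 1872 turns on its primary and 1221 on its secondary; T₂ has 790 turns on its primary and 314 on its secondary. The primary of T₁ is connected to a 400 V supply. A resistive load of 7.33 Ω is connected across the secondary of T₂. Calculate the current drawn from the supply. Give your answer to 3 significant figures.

I_supply ≈ 3.67 A

After T₁: V = 400.00 × 1221/1872 = 260.90 V.
After T₂: V = 260.90 × 314/790 = 103.70 V.
I_load = 103.70/7.33 = 14.147 A, so P_out = 103.70 × 14.147 = 1467.0 W.
All ideal ⇒ P_in = P_out, so I_supply = 1467.0/400 = 3.67 A.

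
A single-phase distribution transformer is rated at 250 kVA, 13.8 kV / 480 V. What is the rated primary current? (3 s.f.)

I_p = S/V_p = 250000/13800 = 18.1 A.

I_p ≈ 18.1 A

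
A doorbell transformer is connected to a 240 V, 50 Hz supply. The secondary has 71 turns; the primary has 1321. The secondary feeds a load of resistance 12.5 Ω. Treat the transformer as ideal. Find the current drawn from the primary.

V_s = V_p × N_s/N_p = 240 × 71/1321 = 12.899 V.
I_s = V_s/R = 12.899/12.5 = 1.0319 A.
For an ideal transformer I_p N_p = I_s N_s, so I_p = 1.0319 × 71/1321 = 0.0555 A.

I_p ≈ 0.0555 A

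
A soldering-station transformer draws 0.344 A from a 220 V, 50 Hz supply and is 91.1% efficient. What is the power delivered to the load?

P_in = V_p I_p = 220 × 0.344 = 75.680 W.
P_out = η P_in = 0.911 × 75.680 = 68.9 W.

P_out ≈ 68.9 W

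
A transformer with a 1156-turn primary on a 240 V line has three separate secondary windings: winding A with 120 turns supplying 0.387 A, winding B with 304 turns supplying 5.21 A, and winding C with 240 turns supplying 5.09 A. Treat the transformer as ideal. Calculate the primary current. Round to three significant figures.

V_A = 240 × 120/1156 = 24.913 V; V_B = 240 × 304/1156 = 63.114 V; V_C = 240 × 240/1156 = 49.827 V.
P_out = V_A I_A + V_B I_B + V_C I_C = 24.913×0.387 + 63.114×5.21 + 49.827×5.09 = 9.6415 + 328.82 + 253.62 = 592.09 W.
Ideal ⇒ P_in = P_out, so I_p = P_out/V_p = 592.09/240 = 2.47 A.

I_p ≈ 2.47 A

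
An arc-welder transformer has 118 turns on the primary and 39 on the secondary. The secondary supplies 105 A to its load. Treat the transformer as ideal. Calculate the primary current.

For an ideal transformer I_p/I_s = N_s/N_p, so I_p = 105 × 39/118 = 34.7 A.

I_p ≈ 34.7 A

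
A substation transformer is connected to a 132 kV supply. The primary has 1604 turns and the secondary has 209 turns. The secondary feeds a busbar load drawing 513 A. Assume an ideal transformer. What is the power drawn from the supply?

P ≈ 8.82×10^6 W

I_p = I_s × N_s/N_p = 513 × 209/1604 = 66.844 A.
P = V_p I_p = 132000 × 66.844 = 8.82×10^6 W.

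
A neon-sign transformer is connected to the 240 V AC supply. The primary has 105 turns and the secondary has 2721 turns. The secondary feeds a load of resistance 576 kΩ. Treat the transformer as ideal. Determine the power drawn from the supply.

V_s = V_p × N_s/N_p = 240 × 2721/105 = 6219.4 V.
I_s = V_s/R = 6219.4/576000 = 0.010798 A.
I_p = I_s × N_s/N_p = 0.010798 × 2721/105 = 0.27981 A.
P = V_p I_p = 240 × 0.27981 = 67.2 W.

P ≈ 67.2 W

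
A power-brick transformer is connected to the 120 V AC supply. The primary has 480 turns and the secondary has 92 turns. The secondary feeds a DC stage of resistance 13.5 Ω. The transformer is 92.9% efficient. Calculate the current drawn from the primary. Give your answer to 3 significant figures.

V_s = 120 × 92/480 = 23.000 V.
I_s = V_s/R = 23.000/13.5 = 1.7037 A.
P_out = V_s I_s = 23.000 × 1.7037 = 39.185 W.
P_in = P_out/η = 39.185/0.929 = 42.180 W.
I_p = P_in/V_p = 42.180/120 = 0.351 A.

I_p ≈ 0.351 A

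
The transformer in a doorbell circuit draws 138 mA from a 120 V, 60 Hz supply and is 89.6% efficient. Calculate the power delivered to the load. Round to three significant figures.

P_out ≈ 14.8 W

P_in = V_p I_p = 120 × 0.138 = 16.560 W.
P_out = η P_in = 0.896 × 16.560 = 14.8 W.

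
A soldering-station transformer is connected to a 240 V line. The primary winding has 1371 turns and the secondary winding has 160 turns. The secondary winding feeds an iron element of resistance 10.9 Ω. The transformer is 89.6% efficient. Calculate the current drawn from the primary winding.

I_p ≈ 0.335 A

V_s = 240 × 160/1371 = 28.009 V.
I_s = V_s/R = 28.009/10.9 = 2.5696 A.
P_out = V_s I_s = 28.009 × 2.5696 = 71.972 W.
P_in = P_out/η = 71.972/0.896 = 80.325 W.
I_p = P_in/V_p = 80.325/240 = 0.335 A.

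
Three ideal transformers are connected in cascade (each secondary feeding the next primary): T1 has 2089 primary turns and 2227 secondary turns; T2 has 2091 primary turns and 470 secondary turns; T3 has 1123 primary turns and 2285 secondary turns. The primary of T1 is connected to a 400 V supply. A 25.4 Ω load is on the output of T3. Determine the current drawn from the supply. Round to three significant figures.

Secondary of T1: V = 400.00 × 2227/2089 = 426.42 V.
Secondary of T2: V = 426.42 × 470/2091 = 95.849 V.
Secondary of T3: V = 95.849 × 2285/1123 = 195.03 V.
I_load = 195.03/25.4 = 7.6782 A, so P_out = 195.03 × 7.6782 = 1497.4 W.
All ideal ⇒ P_in = P_out, so I_supply = 1497.4/400 = 3.74 A.

I_supply ≈ 3.74 A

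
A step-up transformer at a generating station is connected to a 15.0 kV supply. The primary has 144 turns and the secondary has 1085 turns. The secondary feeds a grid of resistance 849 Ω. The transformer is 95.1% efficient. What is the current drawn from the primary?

I_p ≈ 1050 A

V_s = 15000 × 1085/144 = 113020 V.
I_s = V_s/R = 113020/849 = 133.12 A.
P_out = V_s I_s = 113020 × 133.12 = 1.5046×10^7 W.
P_in = P_out/η = 1.5046×10^7/0.951 = 1.5821×10^7 W.
I_p = P_in/V_p = 1.5821×10^7/15000 = 1050 A.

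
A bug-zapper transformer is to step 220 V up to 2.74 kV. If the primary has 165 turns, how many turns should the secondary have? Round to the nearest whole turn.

N_s = 2055 turns

N_s/N_p = V_s/V_p, so N_s = 165 × 2740/220 = 2055.0 ≈ 2055 turns.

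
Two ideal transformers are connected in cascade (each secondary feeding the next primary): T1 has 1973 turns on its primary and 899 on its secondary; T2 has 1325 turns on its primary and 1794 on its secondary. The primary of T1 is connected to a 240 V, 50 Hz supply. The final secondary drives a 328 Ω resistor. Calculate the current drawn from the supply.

I_supply ≈ 0.278 A

Secondary of T1: V = 240.00 × 899/1973 = 109.36 V.
Secondary of T2: V = 109.36 × 1794/1325 = 148.06 V.
I_load = 148.06/328 = 0.45142 A, so P_out = 148.06 × 0.45142 = 66.839 W.
All ideal ⇒ P_in = P_out, so I_supply = 66.839/240 = 0.278 A.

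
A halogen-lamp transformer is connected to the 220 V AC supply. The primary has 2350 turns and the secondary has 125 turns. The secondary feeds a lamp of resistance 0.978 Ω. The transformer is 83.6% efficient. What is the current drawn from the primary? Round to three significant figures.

I_p ≈ 0.761 A

V_s = 220 × 125/2350 = 11.702 V.
I_s = V_s/R = 11.702/0.978 = 11.965 A.
P_out = V_s I_s = 11.702 × 11.965 = 140.02 W.
P_in = P_out/η = 140.02/0.836 = 167.49 W.
I_p = P_in/V_p = 167.49/220 = 0.761 A.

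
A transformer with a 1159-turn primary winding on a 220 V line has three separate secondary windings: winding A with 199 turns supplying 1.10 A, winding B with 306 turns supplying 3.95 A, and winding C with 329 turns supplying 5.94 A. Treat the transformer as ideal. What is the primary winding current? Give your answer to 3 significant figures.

I_p ≈ 2.92 A

V_A = 220 × 199/1159 = 37.774 V; V_B = 220 × 306/1159 = 58.085 V; V_C = 220 × 329/1159 = 62.450 V.
P_out = V_A I_A + V_B I_B + V_C I_C = 37.774×1.10 + 58.085×3.95 + 62.450×5.94 = 41.551 + 229.43 + 370.96 = 641.94 W.
Ideal ⇒ P_in = P_out, so I_p = P_out/V_p = 641.94/220 = 2.92 A.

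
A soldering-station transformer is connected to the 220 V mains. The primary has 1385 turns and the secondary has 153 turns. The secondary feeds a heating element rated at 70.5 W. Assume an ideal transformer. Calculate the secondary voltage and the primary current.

V_s = V_p × N_s/N_p = 220 × 153/1385 = 24.303 V.
I_s = P/V_s = 70.5/24.303 = 2.9008 A.
I_p = I_s × N_s/N_p = 2.9008 × 153/1385 = 0.320 A.

V_s ≈ 24.3 V, I_p ≈ 0.320 A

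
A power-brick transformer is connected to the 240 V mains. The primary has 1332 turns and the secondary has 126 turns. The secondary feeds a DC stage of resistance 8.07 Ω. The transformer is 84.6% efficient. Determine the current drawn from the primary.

I_p ≈ 0.315 A

V_s = 240 × 126/1332 = 22.703 V.
I_s = V_s/R = 22.703/8.07 = 2.8132 A.
P_out = V_s I_s = 22.703 × 2.8132 = 63.868 W.
P_in = P_out/η = 63.868/0.846 = 75.494 W.
I_p = P_in/V_p = 75.494/240 = 0.315 A.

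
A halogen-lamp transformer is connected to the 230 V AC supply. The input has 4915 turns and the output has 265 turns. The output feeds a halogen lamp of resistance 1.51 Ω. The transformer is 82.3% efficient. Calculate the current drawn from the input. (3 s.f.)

V_out = 230 × 265/4915 = 12.401 V.
I_out = V_out/R = 12.401/1.51 = 8.2125 A.
P_out = V_out I_out = 12.401 × 8.2125 = 101.84 W.
P_in = P_out/η = 101.84/0.823 = 123.74 W.
I_in = P_in/V_in = 123.74/230 = 0.538 A.

I_in ≈ 0.538 A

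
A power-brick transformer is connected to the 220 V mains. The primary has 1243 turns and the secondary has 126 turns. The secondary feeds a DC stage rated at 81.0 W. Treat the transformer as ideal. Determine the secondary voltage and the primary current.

V_s ≈ 22.3 V, I_p ≈ 0.368 A

V_s = V_p × N_s/N_p = 220 × 126/1243 = 22.301 V.
I_s = P/V_s = 81.0/22.301 = 3.6321 A.
I_p = I_s × N_s/N_p = 3.6321 × 126/1243 = 0.368 A.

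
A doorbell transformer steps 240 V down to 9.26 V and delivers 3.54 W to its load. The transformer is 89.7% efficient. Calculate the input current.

I_in ≈ 0.0164 A

P_in = P_out/η = 3.54/0.897 = 3.9465 W.
I_in = P_in/V_in = 3.9465/240 = 0.0164 A.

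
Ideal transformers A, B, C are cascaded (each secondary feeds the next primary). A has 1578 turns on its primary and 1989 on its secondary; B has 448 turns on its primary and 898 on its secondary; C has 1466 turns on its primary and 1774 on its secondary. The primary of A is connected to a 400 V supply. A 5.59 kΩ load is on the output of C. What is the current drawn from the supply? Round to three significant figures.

I_supply ≈ 0.669 A

After A: V = 400.00 × 1989/1578 = 504.18 V.
After B: V = 504.18 × 898/448 = 1010.6 V.
After C: V = 1010.6 × 1774/1466 = 1222.9 V.
I_load = 1222.9/5590 = 0.21877 A, so P_out = 1222.9 × 0.21877 = 267.55 W.
All ideal ⇒ P_in = P_out, so I_supply = 267.55/400 = 0.669 A.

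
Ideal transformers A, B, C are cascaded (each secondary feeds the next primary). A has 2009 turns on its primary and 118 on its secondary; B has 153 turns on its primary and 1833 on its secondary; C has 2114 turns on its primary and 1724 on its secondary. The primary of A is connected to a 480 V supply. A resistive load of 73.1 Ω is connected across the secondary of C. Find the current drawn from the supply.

After A: V = 480.00 × 118/2009 = 28.193 V.
After B: V = 28.193 × 1833/153 = 337.76 V.
After C: V = 337.76 × 1724/2114 = 275.45 V.
I_load = 275.45/73.1 = 3.7682 A, so P_out = 275.45 × 3.7682 = 1037.9 W.
All ideal ⇒ P_in = P_out, so I_supply = 1037.9/480 = 2.16 A.

I_supply ≈ 2.16 A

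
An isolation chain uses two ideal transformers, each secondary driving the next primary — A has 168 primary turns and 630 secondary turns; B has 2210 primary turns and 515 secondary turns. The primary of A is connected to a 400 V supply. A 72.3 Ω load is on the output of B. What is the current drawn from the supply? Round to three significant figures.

Secondary of A: V = 400.00 × 630/168 = 1500.0 V.
Secondary of B: V = 1500.0 × 515/2210 = 349.55 V.
I_load = 349.55/72.3 = 4.8347 A, so P_out = 349.55 × 4.8347 = 1690.0 W.
All ideal ⇒ P_in = P_out, so I_supply = 1690.0/400 = 4.22 A.

I_supply ≈ 4.22 A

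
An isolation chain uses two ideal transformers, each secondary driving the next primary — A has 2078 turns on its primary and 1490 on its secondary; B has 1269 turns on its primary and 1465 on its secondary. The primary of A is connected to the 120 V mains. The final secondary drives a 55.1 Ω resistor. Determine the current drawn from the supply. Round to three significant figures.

I_supply ≈ 1.49 A

Secondary of A: V = 120.00 × 1490/2078 = 86.044 V.
Secondary of B: V = 86.044 × 1465/1269 = 99.334 V.
I_load = 99.334/55.1 = 1.8028 A, so P_out = 99.334 × 1.8028 = 179.08 W.
All ideal ⇒ P_in = P_out, so I_supply = 179.08/120 = 1.49 A.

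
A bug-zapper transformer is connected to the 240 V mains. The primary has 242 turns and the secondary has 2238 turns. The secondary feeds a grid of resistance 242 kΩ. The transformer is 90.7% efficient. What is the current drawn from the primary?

V_s = 240 × 2238/242 = 2219.5 V.
I_s = V_s/R = 2219.5/242000 = 0.0091715 A.
P_out = V_s I_s = 2219.5 × 0.0091715 = 20.356 W.
P_in = P_out/η = 20.356/0.907 = 22.443 W.
I_p = P_in/V_p = 22.443/240 = 0.0935 A.

I_p ≈ 0.0935 A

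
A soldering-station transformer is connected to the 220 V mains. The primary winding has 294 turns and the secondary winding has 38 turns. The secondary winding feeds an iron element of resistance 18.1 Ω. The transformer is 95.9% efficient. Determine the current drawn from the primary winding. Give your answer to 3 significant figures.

V_s = 220 × 38/294 = 28.435 V.
I_s = V_s/R = 28.435/18.1 = 1.5710 A.
P_out = V_s I_s = 28.435 × 1.5710 = 44.672 W.
P_in = P_out/η = 44.672/0.959 = 46.582 W.
I_p = P_in/V_p = 46.582/220 = 0.212 A.

I_p ≈ 0.212 A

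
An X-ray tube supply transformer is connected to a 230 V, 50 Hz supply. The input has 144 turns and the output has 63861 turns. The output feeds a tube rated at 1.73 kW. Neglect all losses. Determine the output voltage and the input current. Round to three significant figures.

V_out = V_in × N_out/N_in = 230 × 63861/144 = 102000 V.
I_out = P/V_out = 1730/102000 = 0.016961 A.
I_in = I_out × N_out/N_in = 0.016961 × 63861/144 = 7.52 A.

V_out ≈ 102000 V, I_in ≈ 7.52 A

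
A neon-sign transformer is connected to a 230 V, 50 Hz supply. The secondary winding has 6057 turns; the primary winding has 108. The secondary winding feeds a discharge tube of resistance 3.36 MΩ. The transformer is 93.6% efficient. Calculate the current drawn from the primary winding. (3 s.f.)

V_s = 230 × 6057/108 = 12899 V.
I_s = V_s/R = 12899/(3.36×10^6) = 0.0038390 A.
P_out = V_s I_s = 12899 × 0.0038390 = 49.520 W.
P_in = P_out/η = 49.520/0.936 = 52.906 W.
I_p = P_in/V_p = 52.906/230 = 0.230 A.

I_p ≈ 0.230 A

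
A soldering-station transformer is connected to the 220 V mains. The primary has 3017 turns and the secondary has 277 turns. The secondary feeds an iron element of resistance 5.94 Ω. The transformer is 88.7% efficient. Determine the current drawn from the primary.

V_s = 220 × 277/3017 = 20.199 V.
I_s = V_s/R = 20.199/5.94 = 3.4005 A.
P_out = V_s I_s = 20.199 × 3.4005 = 68.686 W.
P_in = P_out/η = 68.686/0.887 = 77.436 W.
I_p = P_in/V_p = 77.436/220 = 0.352 A.

I_p ≈ 0.352 A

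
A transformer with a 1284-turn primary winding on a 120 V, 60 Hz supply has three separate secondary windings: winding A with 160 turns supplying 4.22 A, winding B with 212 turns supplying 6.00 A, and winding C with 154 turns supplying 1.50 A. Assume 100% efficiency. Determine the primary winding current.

V_A = 120 × 160/1284 = 14.953 V; V_B = 120 × 212/1284 = 19.813 V; V_C = 120 × 154/1284 = 14.393 V.
P_out = V_A I_A + V_B I_B + V_C I_C = 14.953×4.22 + 19.813×6.00 + 14.393×1.50 = 63.103 + 118.88 + 21.589 = 203.57 W.
Ideal ⇒ P_in = P_out, so I_p = P_out/V_p = 203.57/120 = 1.70 A.

I_p ≈ 1.70 A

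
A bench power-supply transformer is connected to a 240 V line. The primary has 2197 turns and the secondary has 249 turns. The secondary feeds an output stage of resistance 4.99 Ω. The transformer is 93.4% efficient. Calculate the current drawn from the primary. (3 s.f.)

V_s = 240 × 249/2197 = 27.201 V.
I_s = V_s/R = 27.201/4.99 = 5.4510 A.
P_out = V_s I_s = 27.201 × 5.4510 = 148.27 W.
P_in = P_out/η = 148.27/0.934 = 158.75 W.
I_p = P_in/V_p = 158.75/240 = 0.661 A.

I_p ≈ 0.661 A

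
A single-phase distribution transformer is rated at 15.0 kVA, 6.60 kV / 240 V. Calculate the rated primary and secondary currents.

I_p ≈ 2.27 A, I_s ≈ 62.5 A

I_p = S/V_p = 15000/6600 = 2.27 A.
I_s = S/V_s = 15000/240 = 62.5 A.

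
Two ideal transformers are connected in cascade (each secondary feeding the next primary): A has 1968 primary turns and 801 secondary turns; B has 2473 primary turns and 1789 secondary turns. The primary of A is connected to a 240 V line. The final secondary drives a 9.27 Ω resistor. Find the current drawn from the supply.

I_supply ≈ 2.24 A

Secondary of A: V = 240.00 × 801/1968 = 97.683 V.
Secondary of B: V = 97.683 × 1789/2473 = 70.665 V.
I_load = 70.665/9.27 = 7.6230 A, so P_out = 70.665 × 7.6230 = 538.68 W.
All ideal ⇒ P_in = P_out, so I_supply = 538.68/240 = 2.24 A.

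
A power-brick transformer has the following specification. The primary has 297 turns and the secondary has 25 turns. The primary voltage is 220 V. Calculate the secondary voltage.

V_s/V_p = N_s/N_p, so V_s = 220 × 25/297 = 18.5 V.

V_s ≈ 18.5 V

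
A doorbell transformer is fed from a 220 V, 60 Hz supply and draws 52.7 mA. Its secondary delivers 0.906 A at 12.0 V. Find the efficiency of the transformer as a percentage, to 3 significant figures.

P_in = 220 × 0.0527 = 11.5940 W.
P_out = 12.0 × 0.906 = 10.8720 W.
η = P_out/P_in = 10.8720/11.5940 = 0.938.

η ≈ 93.8%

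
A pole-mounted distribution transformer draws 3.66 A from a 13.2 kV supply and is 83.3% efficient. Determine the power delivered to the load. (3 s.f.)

P_out ≈ 40200 W

P_in = V_in I_in = 13200 × 3.66 = 48312 W.
P_out = η P_in = 0.833 × 48312 = 40200 W.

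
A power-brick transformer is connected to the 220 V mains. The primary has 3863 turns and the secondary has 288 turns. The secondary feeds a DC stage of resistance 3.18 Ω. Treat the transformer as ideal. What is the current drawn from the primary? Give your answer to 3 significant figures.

I_p ≈ 0.385 A

V_s = V_p × N_s/N_p = 220 × 288/3863 = 16.402 V.
I_s = V_s/R = 16.402/3.18 = 5.1578 A.
For an ideal transformer I_p N_p = I_s N_s, so I_p = 5.1578 × 288/3863 = 0.385 A.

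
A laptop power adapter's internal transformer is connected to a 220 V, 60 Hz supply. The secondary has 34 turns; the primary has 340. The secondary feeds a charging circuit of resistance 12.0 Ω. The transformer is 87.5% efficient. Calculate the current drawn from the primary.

I_p ≈ 0.210 A

V_s = 220 × 34/340 = 22.000 V.
I_s = V_s/R = 22.000/12.0 = 1.8333 A.
P_out = V_s I_s = 22.000 × 1.8333 = 40.333 W.
P_in = P_out/η = 40.333/0.875 = 46.095 W.
I_p = P_in/V_p = 46.095/220 = 0.210 A.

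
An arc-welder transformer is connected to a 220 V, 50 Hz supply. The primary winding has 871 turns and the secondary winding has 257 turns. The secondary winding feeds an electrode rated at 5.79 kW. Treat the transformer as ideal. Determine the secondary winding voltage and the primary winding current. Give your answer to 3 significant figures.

V_s ≈ 64.9 V, I_p ≈ 26.3 A

V_s = V_p × N_s/N_p = 220 × 257/871 = 64.914 V.
I_s = P/V_s = 5790/64.914 = 89.195 A.
I_p = I_s × N_s/N_p = 89.195 × 257/871 = 26.3 A.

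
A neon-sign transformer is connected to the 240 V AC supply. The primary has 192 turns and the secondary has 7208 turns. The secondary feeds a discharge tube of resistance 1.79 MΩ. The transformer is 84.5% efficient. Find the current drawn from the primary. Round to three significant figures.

V_s = 240 × 7208/192 = 9010.0 V.
I_s = V_s/R = 9010.0/(1.79×10^6) = 0.0050335 A.
P_out = V_s I_s = 9010.0 × 0.0050335 = 45.352 W.
P_in = P_out/η = 45.352/0.845 = 53.671 W.
I_p = P_in/V_p = 53.671/240 = 0.224 A.

I_p ≈ 0.224 A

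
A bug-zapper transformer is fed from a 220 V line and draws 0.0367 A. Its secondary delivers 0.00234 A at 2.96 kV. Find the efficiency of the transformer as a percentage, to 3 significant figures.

P_in = 220 × 0.0367 = 8.07400 W.
P_out = 2960 × 0.00234 = 6.92640 W.
η = P_out/P_in = 6.92640/8.07400 = 0.858.

η ≈ 85.8%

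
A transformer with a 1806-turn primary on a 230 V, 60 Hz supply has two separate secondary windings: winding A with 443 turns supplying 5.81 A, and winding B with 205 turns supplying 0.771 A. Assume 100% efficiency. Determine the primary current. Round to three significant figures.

I_p ≈ 1.51 A

V_A = 230 × 443/1806 = 56.417 V; V_B = 230 × 205/1806 = 26.107 V.
P_out = V_A I_A + V_B I_B = 56.417×5.81 + 26.107×0.771 = 327.79 + 20.129 = 347.91 W.
Ideal ⇒ P_in = P_out, so I_p = P_out/V_p = 347.91/230 = 1.51 A.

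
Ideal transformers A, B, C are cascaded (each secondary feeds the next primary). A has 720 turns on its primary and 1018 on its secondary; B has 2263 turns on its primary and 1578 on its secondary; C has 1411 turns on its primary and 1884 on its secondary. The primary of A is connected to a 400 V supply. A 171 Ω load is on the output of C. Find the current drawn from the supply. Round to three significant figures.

I_supply ≈ 4.05 A

Secondary of A: V = 400.00 × 1018/720 = 565.56 V.
Secondary of B: V = 565.56 × 1578/2263 = 394.36 V.
Secondary of C: V = 394.36 × 1884/1411 = 526.56 V.
I_load = 526.56/171 = 3.0793 A, so P_out = 526.56 × 3.0793 = 1621.5 W.
All ideal ⇒ P_in = P_out, so I_supply = 1621.5/400 = 4.05 A.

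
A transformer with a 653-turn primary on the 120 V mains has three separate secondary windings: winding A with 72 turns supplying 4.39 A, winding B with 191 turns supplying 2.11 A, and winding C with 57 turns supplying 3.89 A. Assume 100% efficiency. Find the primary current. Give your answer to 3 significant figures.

I_p ≈ 1.44 A

V_A = 120 × 72/653 = 13.231 V; V_B = 120 × 191/653 = 35.100 V; V_C = 120 × 57/653 = 10.475 V.
P_out = V_A I_A + V_B I_B + V_C I_C = 13.231×4.39 + 35.100×2.11 + 10.475×3.89 = 58.085 + 74.060 + 40.747 = 172.89 W.
Ideal ⇒ P_in = P_out, so I_p = P_out/V_p = 172.89/120 = 1.44 A.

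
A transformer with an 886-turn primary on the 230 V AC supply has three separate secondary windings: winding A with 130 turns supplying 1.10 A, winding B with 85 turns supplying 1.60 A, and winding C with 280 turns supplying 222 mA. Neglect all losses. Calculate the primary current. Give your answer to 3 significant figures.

I_p ≈ 0.385 A

V_A = 230 × 130/886 = 33.747 V; V_B = 230 × 85/886 = 22.065 V; V_C = 230 × 280/886 = 72.686 V.
P_out = V_A I_A + V_B I_B + V_C I_C = 33.747×1.10 + 22.065×1.60 + 72.686×0.222 = 37.122 + 35.305 + 16.136 = 88.563 W.
Ideal ⇒ P_in = P_out, so I_p = P_out/V_p = 88.563/230 = 0.385 A.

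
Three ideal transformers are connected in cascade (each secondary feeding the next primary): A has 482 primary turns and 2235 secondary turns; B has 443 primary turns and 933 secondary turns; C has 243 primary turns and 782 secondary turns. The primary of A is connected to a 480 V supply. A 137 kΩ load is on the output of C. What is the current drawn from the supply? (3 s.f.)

After A: V = 480.00 × 2235/482 = 2225.7 V.
After B: V = 2225.7 × 933/443 = 4687.6 V.
After C: V = 4687.6 × 782/243 = 15085 V.
I_load = 15085/137000 = 0.11011 A, so P_out = 15085 × 0.11011 = 1661.0 W.
All ideal ⇒ P_in = P_out, so I_supply = 1661.0/480 = 3.46 A.

I_supply ≈ 3.46 A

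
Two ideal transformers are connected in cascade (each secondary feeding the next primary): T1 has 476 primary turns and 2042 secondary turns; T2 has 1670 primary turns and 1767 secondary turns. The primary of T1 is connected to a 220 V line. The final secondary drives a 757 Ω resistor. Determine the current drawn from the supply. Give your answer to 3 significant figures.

I_supply ≈ 5.99 A

After T1: V = 220.00 × 2042/476 = 943.78 V.
After T2: V = 943.78 × 1767/1670 = 998.60 V.
I_load = 998.60/757 = 1.3192 A, so P_out = 998.60 × 1.3192 = 1317.3 W.
All ideal ⇒ P_in = P_out, so I_supply = 1317.3/220 = 5.99 A.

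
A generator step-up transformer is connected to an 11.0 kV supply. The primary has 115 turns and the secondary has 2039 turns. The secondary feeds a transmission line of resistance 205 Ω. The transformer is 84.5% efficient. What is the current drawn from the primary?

I_p ≈ 20000 A

V_s = 11000 × 2039/115 = 195030 V.
I_s = V_s/R = 195030/205 = 951.39 A.
P_out = V_s I_s = 195030 × 951.39 = 1.8555×10^8 W.
P_in = P_out/η = 1.8555×10^8/0.845 = 2.1959×10^8 W.
I_p = P_in/V_p = 2.1959×10^8/11000 = 20000 A.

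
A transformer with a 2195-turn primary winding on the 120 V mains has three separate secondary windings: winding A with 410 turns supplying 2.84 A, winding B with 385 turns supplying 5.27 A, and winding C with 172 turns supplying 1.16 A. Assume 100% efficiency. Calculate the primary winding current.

V_A = 120 × 410/2195 = 22.415 V; V_B = 120 × 385/2195 = 21.048 V; V_C = 120 × 172/2195 = 9.4032 V.
P_out = V_A I_A + V_B I_B + V_C I_C = 22.415×2.84 + 21.048×5.27 + 9.4032×1.16 = 63.657 + 110.92 + 10.908 = 185.49 W.
Ideal ⇒ P_in = P_out, so I_p = P_out/V_p = 185.49/120 = 1.55 A.

I_p ≈ 1.55 A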